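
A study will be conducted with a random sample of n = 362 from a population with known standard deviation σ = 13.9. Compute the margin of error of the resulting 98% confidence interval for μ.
Margin of error = 1.70

Margin of error = z* · σ/√n
= 2.326 · 13.9/√362
= 2.326 · 13.9/19.0263
= 1.70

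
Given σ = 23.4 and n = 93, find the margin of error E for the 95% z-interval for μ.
Margin of error = 4.76

Margin of error = z* · σ/√n
= 1.960 · 23.4/√93
= 1.960 · 23.4/9.6437
= 4.76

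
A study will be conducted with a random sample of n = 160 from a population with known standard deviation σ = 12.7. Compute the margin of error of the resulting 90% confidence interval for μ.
Margin of error = 1.65

Margin of error = z* · σ/√n
= 1.645 · 12.7/√160
= 1.645 · 12.7/12.6491
= 1.65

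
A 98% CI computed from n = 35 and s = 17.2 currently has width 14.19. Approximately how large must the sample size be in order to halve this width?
n ≈ 140

CI width ∝ 1/√n
To reduce width by factor 2, need √n to grow by 2 → need 2² = 4 times as many samples.

Current: n = 35, width = 14.19
New: n = 140, width ≈ 6.84

Width reduced by factor of 14.19/6.84 = 2.07.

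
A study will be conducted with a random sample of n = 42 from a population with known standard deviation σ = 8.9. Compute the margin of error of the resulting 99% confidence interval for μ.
Margin of error = 3.54

Margin of error = z* · σ/√n
= 2.576 · 8.9/√42
= 2.576 · 8.9/6.4807
= 3.54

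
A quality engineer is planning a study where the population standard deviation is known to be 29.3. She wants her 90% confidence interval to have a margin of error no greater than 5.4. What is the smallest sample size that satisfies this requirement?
n ≥ 80

For margin E ≤ 5.4:
n ≥ (z* · σ / E)²
n ≥ (1.645 · 29.3 / 5.4)²
n ≥ 79.67

Minimum n = 80 (rounding up)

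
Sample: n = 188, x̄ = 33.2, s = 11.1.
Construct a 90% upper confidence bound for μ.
μ ≤ 34.24

Upper bound (one-sided):
t* = 1.286 (one-sided for 90%)
Upper bound = x̄ + t* · s/√n = 33.2 + 1.286 · 11.1/√188 = 34.24

We are 90% confident that μ ≤ 34.24.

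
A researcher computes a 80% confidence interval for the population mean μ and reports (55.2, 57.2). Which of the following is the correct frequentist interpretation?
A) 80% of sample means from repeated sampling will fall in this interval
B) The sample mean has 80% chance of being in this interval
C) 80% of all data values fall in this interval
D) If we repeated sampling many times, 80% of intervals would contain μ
D

A) Wrong — coverage applies to intervals containing μ, not to future x̄ values.
B) Wrong — x̄ is observed and sits in the interval by construction.
C) Wrong — a CI is about the parameter μ, not individual data values.
D) Correct — this is the frequentist long-run coverage interpretation.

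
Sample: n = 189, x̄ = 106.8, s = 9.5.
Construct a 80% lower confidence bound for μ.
μ ≥ 106.22

Lower bound (one-sided):
t* = 0.844 (one-sided for 80%)
Lower bound = x̄ - t* · s/√n = 106.8 - 0.844 · 9.5/√189 = 106.22

We are 80% confident that μ ≥ 106.22.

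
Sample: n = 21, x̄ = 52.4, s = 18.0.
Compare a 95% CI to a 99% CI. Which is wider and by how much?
99% CI is wider by 5.96

df = 20
95% CI: t* = 2.086, (44.21, 60.59), width = 2 · t* · s/√n = 16.39
99% CI: t* = 2.845, (41.23, 63.57), width = 2 · t* · s/√n = 22.35

The 99% CI is wider by 22.35 - 16.39 = 5.96.
Higher confidence requires a wider interval.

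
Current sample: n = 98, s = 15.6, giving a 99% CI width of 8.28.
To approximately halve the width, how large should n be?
n ≈ 392

CI width ∝ 1/√n
To reduce width by factor 2, need √n to grow by 2 → need 2² = 4 times as many samples.

Current: n = 98, width = 8.28
New: n = 392, width ≈ 4.08

Width reduced by factor of 8.28/4.08 = 2.03.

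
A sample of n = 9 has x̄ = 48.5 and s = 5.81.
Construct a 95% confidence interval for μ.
(44.03, 52.97)

t-interval (σ unknown):
df = n - 1 = 8
t* = 2.306 for 95% confidence

Margin of error = t* · s/√n = 2.306 · 5.81/√9 = 4.47

CI: (44.03, 52.97)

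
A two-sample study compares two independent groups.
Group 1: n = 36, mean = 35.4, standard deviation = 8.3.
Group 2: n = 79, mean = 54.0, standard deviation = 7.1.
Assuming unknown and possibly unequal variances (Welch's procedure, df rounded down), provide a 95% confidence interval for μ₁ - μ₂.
(-21.80, -15.40)

Difference: x̄₁ - x̄₂ = -18.60
SE = √(s₁²/n₁ + s₂²/n₂) = √(8.3²/36 + 7.1²/79) = 1.5974
df = 59.28 → 59 (Welch–Satterthwaite, rounded down)
t* = 2.001

CI: -18.60 ± 2.001 · 1.5974 = -18.60 ± 3.20 = (-21.80, -15.40)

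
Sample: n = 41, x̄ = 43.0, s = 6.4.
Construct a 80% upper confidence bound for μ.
μ ≤ 43.85

Upper bound (one-sided):
t* = 0.851 (one-sided for 80%)
Upper bound = x̄ + t* · s/√n = 43.0 + 0.851 · 6.4/√41 = 43.85

We are 80% confident that μ ≤ 43.85.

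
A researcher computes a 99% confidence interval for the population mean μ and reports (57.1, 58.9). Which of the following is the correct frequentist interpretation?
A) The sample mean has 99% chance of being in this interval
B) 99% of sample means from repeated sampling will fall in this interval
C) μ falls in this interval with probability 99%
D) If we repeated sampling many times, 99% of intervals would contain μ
D

A) Wrong — x̄ is observed and sits in the interval by construction.
B) Wrong — coverage applies to intervals containing μ, not to future x̄ values.
C) Wrong — μ is fixed; the randomness lives in the interval, not in μ.
D) Correct — this is the frequentist long-run coverage interpretation.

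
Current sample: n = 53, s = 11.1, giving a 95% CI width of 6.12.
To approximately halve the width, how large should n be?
n ≈ 212

CI width ∝ 1/√n
To reduce width by factor 2, need √n to grow by 2 → need 2² = 4 times as many samples.

Current: n = 53, width = 6.12
New: n = 212, width ≈ 3.01

Width reduced by factor of 6.12/3.01 = 2.03.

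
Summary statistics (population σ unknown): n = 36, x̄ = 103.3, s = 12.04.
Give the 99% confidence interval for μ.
(97.83, 108.77)

t-interval (σ unknown):
df = n - 1 = 35
t* = 2.724 for 99% confidence

Margin of error = t* · s/√n = 2.724 · 12.04/√36 = 5.47

CI: (97.83, 108.77)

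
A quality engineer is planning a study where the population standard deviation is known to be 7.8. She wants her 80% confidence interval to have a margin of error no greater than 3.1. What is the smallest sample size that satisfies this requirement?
n ≥ 11

For margin E ≤ 3.1:
n ≥ (z* · σ / E)²
n ≥ (1.282 · 7.8 / 3.1)²
n ≥ 10.40

Minimum n = 11 (rounding up)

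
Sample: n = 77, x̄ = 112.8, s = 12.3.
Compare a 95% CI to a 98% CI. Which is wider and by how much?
98% CI is wider by 1.08

df = 76
95% CI: t* = 1.992, (110.01, 115.59), width = 2 · t* · s/√n = 5.58
98% CI: t* = 2.376, (109.47, 116.13), width = 2 · t* · s/√n = 6.66

The 98% CI is wider by 6.66 - 5.58 = 1.08.
Higher confidence requires a wider interval.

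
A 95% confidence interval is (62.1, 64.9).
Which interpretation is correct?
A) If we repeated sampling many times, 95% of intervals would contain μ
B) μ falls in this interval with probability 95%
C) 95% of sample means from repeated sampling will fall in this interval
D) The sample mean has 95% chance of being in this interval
A

A) Correct — this is the frequentist long-run coverage interpretation.
B) Wrong — μ is fixed; the randomness lives in the interval, not in μ.
C) Wrong — coverage applies to intervals containing μ, not to future x̄ values.
D) Wrong — x̄ is observed and sits in the interval by construction.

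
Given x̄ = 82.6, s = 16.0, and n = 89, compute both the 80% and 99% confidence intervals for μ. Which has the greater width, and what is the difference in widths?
99% CI is wider by 4.55

df = 88
80% CI: t* = 1.291, (80.41, 84.79), width = 2 · t* · s/√n = 4.38
99% CI: t* = 2.633, (78.13, 87.07), width = 2 · t* · s/√n = 8.93

The 99% CI is wider by 8.93 - 4.38 = 4.55.
Higher confidence requires a wider interval.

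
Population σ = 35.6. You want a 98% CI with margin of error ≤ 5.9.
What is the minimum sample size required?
n ≥ 197

For margin E ≤ 5.9:
n ≥ (z* · σ / E)²
n ≥ (2.326 · 35.6 / 5.9)²
n ≥ 196.98

Minimum n = 197 (rounding up)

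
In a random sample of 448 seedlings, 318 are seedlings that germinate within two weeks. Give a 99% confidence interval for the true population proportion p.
(0.655, 0.765)

Proportion CI:
p̂ = 318/448 = 0.70982
SE = √(p̂(1-p̂)/n) = √(0.70982 · 0.29018 / 448) = 0.02144

z* = 2.576
Margin = z* · SE = 2.576 · 0.02144 = 0.0552

CI: 0.70982 ± 0.0552 = (0.655, 0.765)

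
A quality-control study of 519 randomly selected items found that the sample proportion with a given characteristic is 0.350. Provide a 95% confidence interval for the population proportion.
(0.309, 0.391)

Proportion CI:
SE = √(p̂(1-p̂)/n) = √(0.350 · 0.650 / 519) = 0.02094

z* = 1.960
Margin = z* · SE = 1.960 · 0.02094 = 0.0410

CI: 0.350 ± 0.0410 = (0.309, 0.391)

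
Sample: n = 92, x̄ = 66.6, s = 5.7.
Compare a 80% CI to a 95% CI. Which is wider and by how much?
95% CI is wider by 0.83

df = 91
80% CI: t* = 1.291, (65.83, 67.37), width = 2 · t* · s/√n = 1.53
95% CI: t* = 1.986, (65.42, 67.78), width = 2 · t* · s/√n = 2.36

The 95% CI is wider by 2.36 - 1.53 = 0.83.
Higher confidence requires a wider interval.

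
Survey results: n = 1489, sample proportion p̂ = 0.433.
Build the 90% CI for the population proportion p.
(0.412, 0.454)

Proportion CI:
SE = √(p̂(1-p̂)/n) = √(0.433 · 0.567 / 1489) = 0.01284

z* = 1.645
Margin = z* · SE = 1.645 · 0.01284 = 0.0211

CI: 0.433 ± 0.0211 = (0.412, 0.454)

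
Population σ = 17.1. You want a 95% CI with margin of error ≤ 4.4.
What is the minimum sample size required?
n ≥ 59

For margin E ≤ 4.4:
n ≥ (z* · σ / E)²
n ≥ (1.960 · 17.1 / 4.4)²
n ≥ 58.02

Minimum n = 59 (rounding up)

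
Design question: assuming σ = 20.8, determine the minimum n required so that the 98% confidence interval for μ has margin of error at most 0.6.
n ≥ 6502

For margin E ≤ 0.6:
n ≥ (z* · σ / E)²
n ≥ (2.326 · 20.8 / 0.6)²
n ≥ 6501.95

Minimum n = 6502 (rounding up)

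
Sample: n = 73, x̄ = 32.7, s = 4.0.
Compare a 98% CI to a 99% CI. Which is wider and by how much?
99% CI is wider by 0.25

df = 72
98% CI: t* = 2.379, (31.59, 33.81), width = 2 · t* · s/√n = 2.23
99% CI: t* = 2.646, (31.46, 33.94), width = 2 · t* · s/√n = 2.48

The 99% CI is wider by 2.48 - 2.23 = 0.25.
Higher confidence requires a wider interval.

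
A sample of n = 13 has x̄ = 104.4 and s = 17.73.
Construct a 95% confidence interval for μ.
(93.68, 115.12)

t-interval (σ unknown):
df = n - 1 = 12
t* = 2.179 for 95% confidence

Margin of error = t* · s/√n = 2.179 · 17.73/√13 = 10.72

CI: (93.68, 115.12)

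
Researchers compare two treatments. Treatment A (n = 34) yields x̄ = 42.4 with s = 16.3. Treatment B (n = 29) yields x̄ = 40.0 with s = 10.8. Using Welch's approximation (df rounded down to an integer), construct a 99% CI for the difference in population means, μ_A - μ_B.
(-6.77, 11.57)

Difference: x̄₁ - x̄₂ = 2.40
SE = √(s₁²/n₁ + s₂²/n₂) = √(16.3²/34 + 10.8²/29) = 3.4404
df = 57.70 → 57 (Welch–Satterthwaite, rounded down)
t* = 2.665

CI: 2.40 ± 2.665 · 3.4404 = 2.40 ± 9.17 = (-6.77, 11.57)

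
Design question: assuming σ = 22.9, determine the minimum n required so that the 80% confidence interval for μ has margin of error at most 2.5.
n ≥ 138

For margin E ≤ 2.5:
n ≥ (z* · σ / E)²
n ≥ (1.282 · 22.9 / 2.5)²
n ≥ 137.90

Minimum n = 138 (rounding up)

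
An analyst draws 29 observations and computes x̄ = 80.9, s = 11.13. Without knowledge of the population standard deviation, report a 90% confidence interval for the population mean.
(77.38, 84.42)

t-interval (σ unknown):
df = n - 1 = 28
t* = 1.701 for 90% confidence

Margin of error = t* · s/√n = 1.701 · 11.13/√29 = 3.52

CI: (77.38, 84.42)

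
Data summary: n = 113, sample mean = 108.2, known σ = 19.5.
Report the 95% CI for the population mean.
(104.60, 111.80)

z-interval (σ known):
z* = 1.960 for 95% confidence

Margin of error = z* · σ/√n = 1.960 · 19.5/√113 = 3.60

CI: (108.2 - 3.60, 108.2 + 3.60) = (104.60, 111.80)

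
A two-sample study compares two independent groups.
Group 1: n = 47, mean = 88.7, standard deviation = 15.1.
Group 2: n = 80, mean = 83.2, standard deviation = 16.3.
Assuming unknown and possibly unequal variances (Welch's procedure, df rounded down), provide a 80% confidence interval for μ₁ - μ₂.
(1.81, 9.19)

Difference: x̄₁ - x̄₂ = 5.50
SE = √(s₁²/n₁ + s₂²/n₂) = √(15.1²/47 + 16.3²/80) = 2.8587
df = 102.55 → 102 (Welch–Satterthwaite, rounded down)
t* = 1.290

CI: 5.50 ± 1.290 · 2.8587 = 5.50 ± 3.69 = (1.81, 9.19)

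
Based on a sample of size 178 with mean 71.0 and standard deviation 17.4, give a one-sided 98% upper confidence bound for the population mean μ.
μ ≤ 73.70

Upper bound (one-sided):
t* = 2.069 (one-sided for 98%)
Upper bound = x̄ + t* · s/√n = 71.0 + 2.069 · 17.4/√178 = 73.70

We are 98% confident that μ ≤ 73.70.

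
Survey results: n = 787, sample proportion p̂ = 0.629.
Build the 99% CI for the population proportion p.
(0.585, 0.673)

Proportion CI:
SE = √(p̂(1-p̂)/n) = √(0.629 · 0.371 / 787) = 0.01722

z* = 2.576
Margin = z* · SE = 2.576 · 0.01722 = 0.0444

CI: 0.629 ± 0.0444 = (0.585, 0.673)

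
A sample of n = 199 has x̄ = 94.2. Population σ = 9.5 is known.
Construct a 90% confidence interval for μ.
(93.09, 95.31)

z-interval (σ known):
z* = 1.645 for 90% confidence

Margin of error = z* · σ/√n = 1.645 · 9.5/√199 = 1.11

CI: (94.2 - 1.11, 94.2 + 1.11) = (93.09, 95.31)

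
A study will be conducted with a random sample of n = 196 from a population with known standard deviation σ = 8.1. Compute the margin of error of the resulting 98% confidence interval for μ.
Margin of error = 1.35

Margin of error = z* · σ/√n
= 2.326 · 8.1/√196
= 2.326 · 8.1/14.0000
= 1.35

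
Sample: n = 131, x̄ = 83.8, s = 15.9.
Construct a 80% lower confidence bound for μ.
μ ≥ 82.63

Lower bound (one-sided):
t* = 0.844 (one-sided for 80%)
Lower bound = x̄ - t* · s/√n = 83.8 - 0.844 · 15.9/√131 = 82.63

We are 80% confident that μ ≥ 82.63.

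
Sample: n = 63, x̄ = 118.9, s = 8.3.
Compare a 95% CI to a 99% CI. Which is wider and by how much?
99% CI is wider by 1.38

df = 62
95% CI: t* = 1.999, (116.81, 120.99), width = 2 · t* · s/√n = 4.18
99% CI: t* = 2.657, (116.12, 121.68), width = 2 · t* · s/√n = 5.56

The 99% CI is wider by 5.56 - 4.18 = 1.38.
Higher confidence requires a wider interval.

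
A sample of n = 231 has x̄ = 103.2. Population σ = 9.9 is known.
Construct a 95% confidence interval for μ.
(101.92, 104.48)

z-interval (σ known):
z* = 1.960 for 95% confidence

Margin of error = z* · σ/√n = 1.960 · 9.9/√231 = 1.28

CI: (103.2 - 1.28, 103.2 + 1.28) = (101.92, 104.48)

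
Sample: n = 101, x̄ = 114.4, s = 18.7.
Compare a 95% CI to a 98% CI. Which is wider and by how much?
98% CI is wider by 1.42

df = 100
95% CI: t* = 1.984, (110.71, 118.09), width = 2 · t* · s/√n = 7.38
98% CI: t* = 2.364, (110.00, 118.80), width = 2 · t* · s/√n = 8.80

The 98% CI is wider by 8.80 - 7.38 = 1.42.
Higher confidence requires a wider interval.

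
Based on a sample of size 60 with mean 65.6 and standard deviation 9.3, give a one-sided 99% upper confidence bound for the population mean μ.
μ ≤ 68.47

Upper bound (one-sided):
t* = 2.391 (one-sided for 99%)
Upper bound = x̄ + t* · s/√n = 65.6 + 2.391 · 9.3/√60 = 68.47

We are 99% confident that μ ≤ 68.47.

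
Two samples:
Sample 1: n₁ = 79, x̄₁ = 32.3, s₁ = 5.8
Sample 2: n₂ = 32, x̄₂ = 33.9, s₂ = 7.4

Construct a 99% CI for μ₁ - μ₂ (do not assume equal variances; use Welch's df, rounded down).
(-5.53, 2.33)

Difference: x̄₁ - x̄₂ = -1.60
SE = √(s₁²/n₁ + s₂²/n₂) = √(5.8²/79 + 7.4²/32) = 1.4619
df = 47.19 → 47 (Welch–Satterthwaite, rounded down)
t* = 2.685

CI: -1.60 ± 2.685 · 1.4619 = -1.60 ± 3.93 = (-5.53, 2.33)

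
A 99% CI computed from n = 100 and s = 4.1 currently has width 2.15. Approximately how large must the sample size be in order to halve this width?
n ≈ 400

CI width ∝ 1/√n
To reduce width by factor 2, need √n to grow by 2 → need 2² = 4 times as many samples.

Current: n = 100, width = 2.15
New: n = 400, width ≈ 1.06

Width reduced by factor of 2.15/1.06 = 2.03.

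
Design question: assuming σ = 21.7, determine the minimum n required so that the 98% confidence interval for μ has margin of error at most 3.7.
n ≥ 187

For margin E ≤ 3.7:
n ≥ (z* · σ / E)²
n ≥ (2.326 · 21.7 / 3.7)²
n ≥ 186.10

Minimum n = 187 (rounding up)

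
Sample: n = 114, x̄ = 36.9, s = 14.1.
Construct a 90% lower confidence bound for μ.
μ ≥ 35.20

Lower bound (one-sided):
t* = 1.289 (one-sided for 90%)
Lower bound = x̄ - t* · s/√n = 36.9 - 1.289 · 14.1/√114 = 35.20

We are 90% confident that μ ≥ 35.20.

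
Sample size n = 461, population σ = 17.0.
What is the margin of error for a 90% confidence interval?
Margin of error = 1.30

Margin of error = z* · σ/√n
= 1.645 · 17.0/√461
= 1.645 · 17.0/21.4709
= 1.30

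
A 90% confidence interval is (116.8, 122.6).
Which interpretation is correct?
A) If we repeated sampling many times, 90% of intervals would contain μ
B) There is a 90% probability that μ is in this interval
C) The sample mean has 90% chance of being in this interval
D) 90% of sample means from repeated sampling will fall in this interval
A

A) Correct — this is the frequentist long-run coverage interpretation.
B) Wrong — μ is fixed; the randomness lives in the interval, not in μ.
C) Wrong — x̄ is observed and sits in the interval by construction.
D) Wrong — coverage applies to intervals containing μ, not to future x̄ values.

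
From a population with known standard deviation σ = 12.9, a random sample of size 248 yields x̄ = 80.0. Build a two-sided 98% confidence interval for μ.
(78.09, 81.91)

z-interval (σ known):
z* = 2.326 for 98% confidence

Margin of error = z* · σ/√n = 2.326 · 12.9/√248 = 1.91

CI: (80.0 - 1.91, 80.0 + 1.91) = (78.09, 81.91)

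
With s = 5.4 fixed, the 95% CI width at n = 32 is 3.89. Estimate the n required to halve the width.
n ≈ 128

CI width ∝ 1/√n
To reduce width by factor 2, need √n to grow by 2 → need 2² = 4 times as many samples.

Current: n = 32, width = 3.89
New: n = 128, width ≈ 1.89

Width reduced by factor of 3.89/1.89 = 2.06.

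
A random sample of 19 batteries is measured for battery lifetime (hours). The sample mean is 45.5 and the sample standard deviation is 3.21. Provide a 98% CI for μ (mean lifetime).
(43.62, 47.38)

t-interval (σ unknown):
df = n - 1 = 18
t* = 2.552 for 98% confidence

Margin of error = t* · s/√n = 2.552 · 3.21/√19 = 1.88

CI: (43.62, 47.38)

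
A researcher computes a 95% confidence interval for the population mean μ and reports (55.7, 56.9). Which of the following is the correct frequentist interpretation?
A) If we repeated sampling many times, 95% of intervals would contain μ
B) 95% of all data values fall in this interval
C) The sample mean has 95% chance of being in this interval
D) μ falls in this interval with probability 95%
A

A) Correct — this is the frequentist long-run coverage interpretation.
B) Wrong — a CI is about the parameter μ, not individual data values.
C) Wrong — x̄ is observed and sits in the interval by construction.
D) Wrong — μ is fixed; the randomness lives in the interval, not in μ.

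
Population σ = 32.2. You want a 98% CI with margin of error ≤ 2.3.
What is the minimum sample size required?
n ≥ 1061

For margin E ≤ 2.3:
n ≥ (z* · σ / E)²
n ≥ (2.326 · 32.2 / 2.3)²
n ≥ 1060.41

Minimum n = 1061 (rounding up)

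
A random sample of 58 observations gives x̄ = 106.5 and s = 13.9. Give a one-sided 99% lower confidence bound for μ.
μ ≥ 102.13

Lower bound (one-sided):
t* = 2.394 (one-sided for 99%)
Lower bound = x̄ - t* · s/√n = 106.5 - 2.394 · 13.9/√58 = 102.13

We are 99% confident that μ ≥ 102.13.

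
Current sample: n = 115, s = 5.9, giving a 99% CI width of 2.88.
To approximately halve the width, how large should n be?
n ≈ 460

CI width ∝ 1/√n
To reduce width by factor 2, need √n to grow by 2 → need 2² = 4 times as many samples.

Current: n = 115, width = 2.88
New: n = 460, width ≈ 1.42

Width reduced by factor of 2.88/1.42 = 2.03.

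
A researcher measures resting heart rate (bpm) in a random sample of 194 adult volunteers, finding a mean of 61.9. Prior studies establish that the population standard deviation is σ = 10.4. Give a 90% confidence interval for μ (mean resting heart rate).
(60.67, 63.13)

z-interval (σ known):
z* = 1.645 for 90% confidence

Margin of error = z* · σ/√n = 1.645 · 10.4/√194 = 1.23

CI: (61.9 - 1.23, 61.9 + 1.23) = (60.67, 63.13)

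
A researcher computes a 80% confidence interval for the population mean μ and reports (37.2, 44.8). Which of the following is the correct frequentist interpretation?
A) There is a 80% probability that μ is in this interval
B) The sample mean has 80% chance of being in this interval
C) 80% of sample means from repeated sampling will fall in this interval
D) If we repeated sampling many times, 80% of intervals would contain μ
D

A) Wrong — μ is fixed; the randomness lives in the interval, not in μ.
B) Wrong — x̄ is observed and sits in the interval by construction.
C) Wrong — coverage applies to intervals containing μ, not to future x̄ values.
D) Correct — this is the frequentist long-run coverage interpretation.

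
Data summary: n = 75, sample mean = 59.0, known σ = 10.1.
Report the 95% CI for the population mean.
(56.71, 61.29)

z-interval (σ known):
z* = 1.960 for 95% confidence

Margin of error = z* · σ/√n = 1.960 · 10.1/√75 = 2.29

CI: (59.0 - 2.29, 59.0 + 2.29) = (56.71, 61.29)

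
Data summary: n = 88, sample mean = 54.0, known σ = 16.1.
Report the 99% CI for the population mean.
(49.58, 58.42)

z-interval (σ known):
z* = 2.576 for 99% confidence

Margin of error = z* · σ/√n = 2.576 · 16.1/√88 = 4.42

CI: (54.0 - 4.42, 54.0 + 4.42) = (49.58, 58.42)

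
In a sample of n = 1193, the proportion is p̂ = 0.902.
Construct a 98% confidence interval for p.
(0.882, 0.922)

Proportion CI:
SE = √(p̂(1-p̂)/n) = √(0.902 · 0.098 / 1193) = 0.00861

z* = 2.326
Margin = z* · SE = 2.326 · 0.00861 = 0.0200

CI: 0.902 ± 0.0200 = (0.882, 0.922)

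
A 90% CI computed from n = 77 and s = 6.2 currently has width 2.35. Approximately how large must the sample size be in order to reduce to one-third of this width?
n ≈ 693

CI width ∝ 1/√n
To reduce width by factor 3, need √n to grow by 3 → need 3² = 9 times as many samples.

Current: n = 77, width = 2.35
New: n = 693, width ≈ 0.78

Width reduced by factor of 2.35/0.78 = 3.01.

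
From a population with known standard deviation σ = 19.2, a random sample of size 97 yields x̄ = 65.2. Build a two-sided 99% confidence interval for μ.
(60.18, 70.22)

z-interval (σ known):
z* = 2.576 for 99% confidence

Margin of error = z* · σ/√n = 2.576 · 19.2/√97 = 5.02

CI: (65.2 - 5.02, 65.2 + 5.02) = (60.18, 70.22)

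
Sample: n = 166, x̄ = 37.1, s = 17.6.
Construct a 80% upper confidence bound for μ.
μ ≤ 38.25

Upper bound (one-sided):
t* = 0.844 (one-sided for 80%)
Upper bound = x̄ + t* · s/√n = 37.1 + 0.844 · 17.6/√166 = 38.25

We are 80% confident that μ ≤ 38.25.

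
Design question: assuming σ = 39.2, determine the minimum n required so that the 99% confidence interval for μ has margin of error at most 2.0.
n ≥ 2550

For margin E ≤ 2.0:
n ≥ (z* · σ / E)²
n ≥ (2.576 · 39.2 / 2.0)²
n ≥ 2549.20

Minimum n = 2550 (rounding up)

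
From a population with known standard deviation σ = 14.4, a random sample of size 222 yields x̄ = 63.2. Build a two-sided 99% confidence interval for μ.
(60.71, 65.69)

z-interval (σ known):
z* = 2.576 for 99% confidence

Margin of error = z* · σ/√n = 2.576 · 14.4/√222 = 2.49

CI: (63.2 - 2.49, 63.2 + 2.49) = (60.71, 65.69)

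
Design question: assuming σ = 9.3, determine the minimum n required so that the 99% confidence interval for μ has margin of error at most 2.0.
n ≥ 144

For margin E ≤ 2.0:
n ≥ (z* · σ / E)²
n ≥ (2.576 · 9.3 / 2.0)²
n ≥ 143.48

Minimum n = 144 (rounding up)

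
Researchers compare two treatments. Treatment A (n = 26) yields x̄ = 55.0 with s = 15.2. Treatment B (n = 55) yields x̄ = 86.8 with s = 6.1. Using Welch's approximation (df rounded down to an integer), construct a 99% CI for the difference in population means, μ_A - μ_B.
(-40.34, -23.26)

Difference: x̄₁ - x̄₂ = -31.80
SE = √(s₁²/n₁ + s₂²/n₂) = √(15.2²/26 + 6.1²/55) = 3.0924
df = 28.87 → 28 (Welch–Satterthwaite, rounded down)
t* = 2.763

CI: -31.80 ± 2.763 · 3.0924 = -31.80 ± 8.54 = (-40.34, -23.26)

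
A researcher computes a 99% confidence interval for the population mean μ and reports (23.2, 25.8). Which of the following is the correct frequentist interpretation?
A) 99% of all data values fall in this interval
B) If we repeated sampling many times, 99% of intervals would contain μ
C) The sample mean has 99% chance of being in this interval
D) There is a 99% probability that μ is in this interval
B

A) Wrong — a CI is about the parameter μ, not individual data values.
B) Correct — this is the frequentist long-run coverage interpretation.
C) Wrong — x̄ is observed and sits in the interval by construction.
D) Wrong — μ is fixed; the randomness lives in the interval, not in μ.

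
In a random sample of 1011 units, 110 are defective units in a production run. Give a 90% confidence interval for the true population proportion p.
(0.093, 0.125)

Proportion CI:
p̂ = 110/1011 = 0.10880
SE = √(p̂(1-p̂)/n) = √(0.10880 · 0.89120 / 1011) = 0.00979

z* = 1.645
Margin = z* · SE = 1.645 · 0.00979 = 0.0161

CI: 0.10880 ± 0.0161 = (0.093, 0.125)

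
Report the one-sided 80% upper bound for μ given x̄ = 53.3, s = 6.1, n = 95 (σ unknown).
μ ≤ 53.83

Upper bound (one-sided):
t* = 0.845 (one-sided for 80%)
Upper bound = x̄ + t* · s/√n = 53.3 + 0.845 · 6.1/√95 = 53.83

We are 80% confident that μ ≤ 53.83.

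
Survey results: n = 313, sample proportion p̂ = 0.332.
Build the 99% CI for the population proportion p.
(0.263, 0.401)

Proportion CI:
SE = √(p̂(1-p̂)/n) = √(0.332 · 0.668 / 313) = 0.02662

z* = 2.576
Margin = z* · SE = 2.576 · 0.02662 = 0.0686

CI: 0.332 ± 0.0686 = (0.263, 0.401)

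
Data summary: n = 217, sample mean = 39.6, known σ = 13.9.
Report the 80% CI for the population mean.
(38.39, 40.81)

z-interval (σ known):
z* = 1.282 for 80% confidence

Margin of error = z* · σ/√n = 1.282 · 13.9/√217 = 1.21

CI: (39.6 - 1.21, 39.6 + 1.21) = (38.39, 40.81)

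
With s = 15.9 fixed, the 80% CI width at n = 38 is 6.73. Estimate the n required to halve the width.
n ≈ 152

CI width ∝ 1/√n
To reduce width by factor 2, need √n to grow by 2 → need 2² = 4 times as many samples.

Current: n = 38, width = 6.73
New: n = 152, width ≈ 3.32

Width reduced by factor of 6.73/3.32 = 2.03.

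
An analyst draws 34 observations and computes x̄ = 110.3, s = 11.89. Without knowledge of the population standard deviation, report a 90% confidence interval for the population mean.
(106.85, 113.75)

t-interval (σ unknown):
df = n - 1 = 33
t* = 1.692 for 90% confidence

Margin of error = t* · s/√n = 1.692 · 11.89/√34 = 3.45

CI: (106.85, 113.75)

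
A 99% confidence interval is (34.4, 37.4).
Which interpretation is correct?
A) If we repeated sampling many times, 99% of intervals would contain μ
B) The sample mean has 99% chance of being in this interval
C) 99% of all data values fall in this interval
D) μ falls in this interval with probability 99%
A

A) Correct — this is the frequentist long-run coverage interpretation.
B) Wrong — x̄ is observed and sits in the interval by construction.
C) Wrong — a CI is about the parameter μ, not individual data values.
D) Wrong — μ is fixed; the randomness lives in the interval, not in μ.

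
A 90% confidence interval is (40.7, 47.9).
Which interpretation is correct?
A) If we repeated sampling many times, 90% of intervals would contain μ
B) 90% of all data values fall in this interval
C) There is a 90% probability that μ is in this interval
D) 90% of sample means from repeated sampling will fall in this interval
A

A) Correct — this is the frequentist long-run coverage interpretation.
B) Wrong — a CI is about the parameter μ, not individual data values.
C) Wrong — μ is fixed; the randomness lives in the interval, not in μ.
D) Wrong — coverage applies to intervals containing μ, not to future x̄ values.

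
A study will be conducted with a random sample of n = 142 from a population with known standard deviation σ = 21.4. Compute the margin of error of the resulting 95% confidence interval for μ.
Margin of error = 3.52

Margin of error = z* · σ/√n
= 1.960 · 21.4/√142
= 1.960 · 21.4/11.9164
= 3.52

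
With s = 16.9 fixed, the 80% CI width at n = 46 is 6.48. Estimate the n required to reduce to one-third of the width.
n ≈ 414

CI width ∝ 1/√n
To reduce width by factor 3, need √n to grow by 3 → need 3² = 9 times as many samples.

Current: n = 46, width = 6.48
New: n = 414, width ≈ 2.13

Width reduced by factor of 6.48/2.13 = 3.04.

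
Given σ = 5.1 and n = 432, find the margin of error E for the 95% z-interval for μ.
Margin of error = 0.48

Margin of error = z* · σ/√n
= 1.960 · 5.1/√432
= 1.960 · 5.1/20.7846
= 0.48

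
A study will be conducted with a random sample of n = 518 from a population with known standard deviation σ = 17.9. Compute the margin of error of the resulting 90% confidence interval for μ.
Margin of error = 1.29

Margin of error = z* · σ/√n
= 1.645 · 17.9/√518
= 1.645 · 17.9/22.7596
= 1.29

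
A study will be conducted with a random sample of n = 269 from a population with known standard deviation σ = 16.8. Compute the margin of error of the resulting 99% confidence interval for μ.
Margin of error = 2.64

Margin of error = z* · σ/√n
= 2.576 · 16.8/√269
= 2.576 · 16.8/16.4012
= 2.64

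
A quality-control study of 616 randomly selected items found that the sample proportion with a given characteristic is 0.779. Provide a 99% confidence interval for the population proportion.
(0.736, 0.822)

Proportion CI:
SE = √(p̂(1-p̂)/n) = √(0.779 · 0.221 / 616) = 0.01672

z* = 2.576
Margin = z* · SE = 2.576 · 0.01672 = 0.0431

CI: 0.779 ± 0.0431 = (0.736, 0.822)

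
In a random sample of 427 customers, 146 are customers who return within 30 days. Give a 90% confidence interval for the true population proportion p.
(0.304, 0.380)

Proportion CI:
p̂ = 146/427 = 0.34192
SE = √(p̂(1-p̂)/n) = √(0.34192 · 0.65808 / 427) = 0.02296

z* = 1.645
Margin = z* · SE = 1.645 · 0.02296 = 0.0378

CI: 0.34192 ± 0.0378 = (0.304, 0.380)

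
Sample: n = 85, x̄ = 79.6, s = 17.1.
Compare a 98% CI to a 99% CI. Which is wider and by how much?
99% CI is wider by 0.98

df = 84
98% CI: t* = 2.372, (75.20, 84.00), width = 2 · t* · s/√n = 8.80
99% CI: t* = 2.636, (74.71, 84.49), width = 2 · t* · s/√n = 9.78

The 99% CI is wider by 9.78 - 8.80 = 0.98.
Higher confidence requires a wider interval.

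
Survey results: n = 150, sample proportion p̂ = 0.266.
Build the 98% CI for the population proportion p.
(0.182, 0.350)

Proportion CI:
SE = √(p̂(1-p̂)/n) = √(0.266 · 0.734 / 150) = 0.03608

z* = 2.326
Margin = z* · SE = 2.326 · 0.03608 = 0.0839

CI: 0.266 ± 0.0839 = (0.182, 0.350)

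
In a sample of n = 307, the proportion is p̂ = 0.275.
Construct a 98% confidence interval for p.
(0.216, 0.334)

Proportion CI:
SE = √(p̂(1-p̂)/n) = √(0.275 · 0.725 / 307) = 0.02548

z* = 2.326
Margin = z* · SE = 2.326 · 0.02548 = 0.0593

CI: 0.275 ± 0.0593 = (0.216, 0.334)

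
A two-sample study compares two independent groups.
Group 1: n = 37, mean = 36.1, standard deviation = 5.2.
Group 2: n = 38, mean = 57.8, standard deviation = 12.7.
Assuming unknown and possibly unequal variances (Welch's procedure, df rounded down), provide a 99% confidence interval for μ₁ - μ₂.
(-27.68, -15.72)

Difference: x̄₁ - x̄₂ = -21.70
SE = √(s₁²/n₁ + s₂²/n₂) = √(5.2²/37 + 12.7²/38) = 2.2305
df = 49.33 → 49 (Welch–Satterthwaite, rounded down)
t* = 2.680

CI: -21.70 ± 2.680 · 2.2305 = -21.70 ± 5.98 = (-27.68, -15.72)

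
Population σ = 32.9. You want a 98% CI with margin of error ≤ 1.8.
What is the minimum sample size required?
n ≥ 1808

For margin E ≤ 1.8:
n ≥ (z* · σ / E)²
n ≥ (2.326 · 32.9 / 1.8)²
n ≥ 1807.45

Minimum n = 1808 (rounding up)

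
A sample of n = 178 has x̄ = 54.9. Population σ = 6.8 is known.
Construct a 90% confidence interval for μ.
(54.06, 55.74)

z-interval (σ known):
z* = 1.645 for 90% confidence

Margin of error = z* · σ/√n = 1.645 · 6.8/√178 = 0.84

CI: (54.9 - 0.84, 54.9 + 0.84) = (54.06, 55.74)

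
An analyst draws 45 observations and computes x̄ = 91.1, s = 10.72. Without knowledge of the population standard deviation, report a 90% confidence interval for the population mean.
(88.42, 93.78)

t-interval (σ unknown):
df = n - 1 = 44
t* = 1.680 for 90% confidence

Margin of error = t* · s/√n = 1.680 · 10.72/√45 = 2.68

CI: (88.42, 93.78)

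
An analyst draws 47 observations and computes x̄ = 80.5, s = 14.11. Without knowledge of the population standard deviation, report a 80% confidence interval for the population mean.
(77.82, 83.18)

t-interval (σ unknown):
df = n - 1 = 46
t* = 1.300 for 80% confidence

Margin of error = t* · s/√n = 1.300 · 14.11/√47 = 2.68

CI: (77.82, 83.18)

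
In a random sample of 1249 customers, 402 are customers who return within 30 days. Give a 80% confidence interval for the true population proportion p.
(0.305, 0.339)

Proportion CI:
p̂ = 402/1249 = 0.32186
SE = √(p̂(1-p̂)/n) = √(0.32186 · 0.67814 / 1249) = 0.01322

z* = 1.282
Margin = z* · SE = 1.282 · 0.01322 = 0.0169

CI: 0.32186 ± 0.0169 = (0.305, 0.339)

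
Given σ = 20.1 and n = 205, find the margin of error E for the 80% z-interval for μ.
Margin of error = 1.80

Margin of error = z* · σ/√n
= 1.282 · 20.1/√205
= 1.282 · 20.1/14.3178
= 1.80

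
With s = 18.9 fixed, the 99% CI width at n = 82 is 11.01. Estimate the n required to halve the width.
n ≈ 328

CI width ∝ 1/√n
To reduce width by factor 2, need √n to grow by 2 → need 2² = 4 times as many samples.

Current: n = 82, width = 11.01
New: n = 328, width ≈ 5.41

Width reduced by factor of 11.01/5.41 = 2.04.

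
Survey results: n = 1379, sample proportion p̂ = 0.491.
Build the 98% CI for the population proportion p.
(0.460, 0.522)

Proportion CI:
SE = √(p̂(1-p̂)/n) = √(0.491 · 0.509 / 1379) = 0.01346

z* = 2.326
Margin = z* · SE = 2.326 · 0.01346 = 0.0313

CI: 0.491 ± 0.0313 = (0.460, 0.522)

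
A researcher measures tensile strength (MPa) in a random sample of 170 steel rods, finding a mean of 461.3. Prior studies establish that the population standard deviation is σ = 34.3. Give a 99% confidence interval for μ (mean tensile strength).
(454.52, 468.08)

z-interval (σ known):
z* = 2.576 for 99% confidence

Margin of error = z* · σ/√n = 2.576 · 34.3/√170 = 6.78

CI: (461.3 - 6.78, 461.3 + 6.78) = (454.52, 468.08)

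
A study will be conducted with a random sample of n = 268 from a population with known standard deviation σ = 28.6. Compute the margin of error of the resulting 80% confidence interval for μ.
Margin of error = 2.24

Margin of error = z* · σ/√n
= 1.282 · 28.6/√268
= 1.282 · 28.6/16.3707
= 2.24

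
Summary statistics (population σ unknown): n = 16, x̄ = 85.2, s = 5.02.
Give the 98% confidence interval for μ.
(81.93, 88.47)

t-interval (σ unknown):
df = n - 1 = 15
t* = 2.602 for 98% confidence

Margin of error = t* · s/√n = 2.602 · 5.02/√16 = 3.27

CI: (81.93, 88.47)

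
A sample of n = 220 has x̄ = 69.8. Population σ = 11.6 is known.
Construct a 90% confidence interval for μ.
(68.51, 71.09)

z-interval (σ known):
z* = 1.645 for 90% confidence

Margin of error = z* · σ/√n = 1.645 · 11.6/√220 = 1.29

CI: (69.8 - 1.29, 69.8 + 1.29) = (68.51, 71.09)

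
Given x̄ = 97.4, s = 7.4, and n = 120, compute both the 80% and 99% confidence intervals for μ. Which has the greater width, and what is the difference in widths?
99% CI is wider by 1.80

df = 119
80% CI: t* = 1.289, (96.53, 98.27), width = 2 · t* · s/√n = 1.74
99% CI: t* = 2.618, (95.63, 99.17), width = 2 · t* · s/√n = 3.54

The 99% CI is wider by 3.54 - 1.74 = 1.80.
Higher confidence requires a wider interval.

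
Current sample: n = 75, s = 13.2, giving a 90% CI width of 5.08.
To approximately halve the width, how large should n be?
n ≈ 300

CI width ∝ 1/√n
To reduce width by factor 2, need √n to grow by 2 → need 2² = 4 times as many samples.

Current: n = 75, width = 5.08
New: n = 300, width ≈ 2.51

Width reduced by factor of 5.08/2.51 = 2.02.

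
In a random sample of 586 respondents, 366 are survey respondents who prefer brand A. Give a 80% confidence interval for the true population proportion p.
(0.599, 0.650)

Proportion CI:
p̂ = 366/586 = 0.62457
SE = √(p̂(1-p̂)/n) = √(0.62457 · 0.37543 / 586) = 0.02000

z* = 1.282
Margin = z* · SE = 1.282 · 0.02000 = 0.0256

CI: 0.62457 ± 0.0256 = (0.599, 0.650)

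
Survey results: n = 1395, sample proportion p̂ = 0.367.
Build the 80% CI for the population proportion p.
(0.350, 0.384)

Proportion CI:
SE = √(p̂(1-p̂)/n) = √(0.367 · 0.633 / 1395) = 0.01290

z* = 1.282
Margin = z* · SE = 1.282 · 0.01290 = 0.0165

CI: 0.367 ± 0.0165 = (0.350, 0.384)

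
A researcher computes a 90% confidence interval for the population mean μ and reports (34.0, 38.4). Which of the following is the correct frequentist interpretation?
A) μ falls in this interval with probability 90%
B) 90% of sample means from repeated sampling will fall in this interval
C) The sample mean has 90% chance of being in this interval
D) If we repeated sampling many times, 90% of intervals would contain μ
D

A) Wrong — μ is fixed; the randomness lives in the interval, not in μ.
B) Wrong — coverage applies to intervals containing μ, not to future x̄ values.
C) Wrong — x̄ is observed and sits in the interval by construction.
D) Correct — this is the frequentist long-run coverage interpretation.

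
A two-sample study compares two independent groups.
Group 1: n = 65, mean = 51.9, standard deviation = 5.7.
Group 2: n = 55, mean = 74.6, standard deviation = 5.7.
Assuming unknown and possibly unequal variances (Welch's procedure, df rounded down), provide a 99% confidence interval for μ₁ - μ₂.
(-25.44, -19.96)

Difference: x̄₁ - x̄₂ = -22.70
SE = √(s₁²/n₁ + s₂²/n₂) = √(5.7²/65 + 5.7²/55) = 1.0443
df = 114.74 → 114 (Welch–Satterthwaite, rounded down)
t* = 2.620

CI: -22.70 ± 2.620 · 1.0443 = -22.70 ± 2.74 = (-25.44, -19.96)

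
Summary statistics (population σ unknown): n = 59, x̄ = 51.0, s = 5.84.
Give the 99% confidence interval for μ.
(48.98, 53.02)

t-interval (σ unknown):
df = n - 1 = 58
t* = 2.663 for 99% confidence

Margin of error = t* · s/√n = 2.663 · 5.84/√59 = 2.02

CI: (48.98, 53.02)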